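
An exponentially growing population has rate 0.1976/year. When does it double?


Exponential growth: P(t) = P₀ e^(0.1976t). Set P(t)/P₀ = 2: e^(0.1976t) = 2.
Solve: t = ln(2)/0.1976 ≈ 3.51 years.


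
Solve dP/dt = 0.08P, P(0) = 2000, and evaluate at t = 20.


The ODE dP/dt = 0.08P has solution P(t) = P(0)e^(0.08t).
Substitute P(0) = 2000 and t = 20: P(20) = 2000 e^(1.60) ≈ 9906.


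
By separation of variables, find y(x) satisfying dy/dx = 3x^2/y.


Separate variables: y dy = 3x^2 dx.
Integrate both sides: y²/2 = x^3 + C₀.
Multiply by 2: y² = 2x^3 + C.


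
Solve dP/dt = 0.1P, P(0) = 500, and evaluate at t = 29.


The ODE dP/dt = 0.1P has solution P(t) = P(0)e^(0.1t).
Substitute P(0) = 500 and t = 29: P(29) = 500 e^(2.90) ≈ 9087.


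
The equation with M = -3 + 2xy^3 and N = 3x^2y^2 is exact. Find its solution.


Check exactness: ∂M/∂y = 6xy^2 and ∂N/∂x = 6xy^2; equal, so the equation is exact.
Integrate M with respect to x (treating y as constant): ∫M dx = -3x + x^2y^3 + h(y).
Differentiate w.r.t. y and set equal to N: all terms match, so h'(y) = 0 and h is a constant absorbed into C.
General solution: -3x + x^2y^3 = C.


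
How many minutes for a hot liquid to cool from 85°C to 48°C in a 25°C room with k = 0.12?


From T(t) = T_a + (T₀ - T_a)e^(-kt), set T(t) = 48:
(48 - 25) / (85 - 25) = e^(-0.12t), so t = -ln(0.383)/0.12 ≈ 8.0 minutes.


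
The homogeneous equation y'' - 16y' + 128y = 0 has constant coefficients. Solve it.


Characteristic equation: r² - 16r + 128 = 0.
Discriminant is negative; roots r = 8 ± 8i (complex conjugate pair).
General solution uses e^(α x)(C₁ cos(β x) + C₂ sin(β x)): y = e^(8x)(C₁cos(8x) + C₂sin(8x)).


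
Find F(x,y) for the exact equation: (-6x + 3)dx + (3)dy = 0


Check exactness: ∂M/∂y = 0 and ∂N/∂x = 0; equal, so the equation is exact.
Integrate M with respect to x (treating y as constant): ∫M dx = -3x^2 + 3x + h(y).
Differentiate w.r.t. y and set equal to N: the x-dependent terms already match, leaving h'(y) = 3. Integrate: h(y) = 3y.
So F(x,y) = 3y - 3x^2 + 3x.
General solution: 3y - 3x^2 + 3x = C.


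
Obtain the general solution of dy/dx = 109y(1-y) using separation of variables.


Separate: dy/[y(1-y)] = 109 dx.
Partial fractions: 1/[y(1-y)] = 1/y + 1/(1-y).
Integrate: ln|y/(1-y)| = 109x + C₀.
Solve for y: y = 1/(1 + Ce^(-109x)).


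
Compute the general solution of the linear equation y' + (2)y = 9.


P(x) = 2, Q(x) = 9; integrating factor μ = e^(2x).
(μ y)' = 9e^(2x) ⇒ μ y = (9/2)e^(2x) + C.
Divide by μ: y = 9/2 + Ce^(-2x).


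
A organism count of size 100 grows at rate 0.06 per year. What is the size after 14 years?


The ODE dP/dt = 0.06P has solution P(t) = P(0)e^(0.06t).
Substitute P(0) = 100 and t = 14: P(14) = 100 e^(0.84) ≈ 232.


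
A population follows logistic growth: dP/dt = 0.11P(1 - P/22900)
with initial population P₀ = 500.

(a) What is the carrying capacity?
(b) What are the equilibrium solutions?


Logistic ODE dP/dt = 0.11P(1 - P/22900) has equilibria where dP/dt = 0, i.e. P = 0 or P = 22900.
The coefficient (1 - P/K) = 0 when P = K, identifying K = 22900 as the carrying capacity.
(a) K = 22900; (b) equilibria P = 0 and P = 22900.


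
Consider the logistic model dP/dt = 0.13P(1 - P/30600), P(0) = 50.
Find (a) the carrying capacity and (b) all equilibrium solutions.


Logistic ODE dP/dt = 0.13P(1 - P/30600) has equilibria where dP/dt = 0, i.e. P = 0 or P = 30600.
The coefficient (1 - P/K) = 0 when P = K, identifying K = 30600 as the carrying capacity.
(a) K = 30600; (b) equilibria P = 0 and P = 30600.


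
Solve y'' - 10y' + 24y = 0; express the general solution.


Characteristic equation: r² - 10r + 24 = 0.
Factor: (r - 6)(r - 4) = 0 ⇒ r = 6, 4 (distinct real).
General solution: y = C₁e^(6x) + C₂e^(4x).


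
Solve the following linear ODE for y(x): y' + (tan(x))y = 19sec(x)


P(x) = tan(x) ⇒ μ = e^(∫tan(x)dx) = sec(x).
(sec(x) y)' = 19sec²(x) ⇒ sec(x) y = 19tan(x) + C.
Multiply by cos(x): y = 19sin(x) + C·cos(x).


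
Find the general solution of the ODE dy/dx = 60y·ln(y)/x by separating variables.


Separate: dy/[y ln(y)] = 60 dx/x.
Substitute u = ln(y): du/u = 60 dx/x.
Integrate: ln|ln(y)| = 60ln|x| + C₀, hence ln(y) = C·x^60.


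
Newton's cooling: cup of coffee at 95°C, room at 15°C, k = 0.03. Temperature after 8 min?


Newton's law: dT/dt = -k(T - T_a) has solution T(t) = T_a + (T₀ - T_a)e^(-kt).
Plug in T_a = 15, T₀ = 95, k = 0.03, t = 8: T(8) = 15 + (80)e^(-0.24) ≈ 77.9°C.


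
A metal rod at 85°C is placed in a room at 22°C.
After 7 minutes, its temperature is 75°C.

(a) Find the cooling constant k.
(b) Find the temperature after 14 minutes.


Newton's law: T(t) = T_a + (T₀ - T_a)e^(-kt).
(a) Use T(7) = 75: (75 - 22)/(85 - 22) = e^(-k·7), so k = -ln(0.841)/7 ≈ 0.0247.
(b) Apply k to t = 14: T(14) = 22 + (63)e^(-0.346) ≈ 66.6°C.


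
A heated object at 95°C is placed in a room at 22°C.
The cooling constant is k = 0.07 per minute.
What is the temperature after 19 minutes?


Newton's law: dT/dt = -k(T - T_a) has solution T(t) = T_a + (T₀ - T_a)e^(-kt).
Plug in T_a = 22, T₀ = 95, k = 0.07, t = 19: T(19) = 22 + (73)e^(-1.33) ≈ 41.3°C.


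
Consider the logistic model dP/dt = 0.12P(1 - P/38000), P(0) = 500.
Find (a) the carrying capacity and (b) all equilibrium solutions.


Logistic ODE dP/dt = 0.12P(1 - P/38000) has equilibria where dP/dt = 0, i.e. P = 0 or P = 38000.
The coefficient (1 - P/K) = 0 when P = K, identifying K = 38000 as the carrying capacity.
(a) K = 38000; (b) equilibria P = 0 and P = 38000.


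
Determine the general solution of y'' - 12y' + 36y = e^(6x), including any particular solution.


Characteristic polynomial (r - 6)² = 0; repeated root r = 6.
y_h = (C₁ + C₂x)e^(6x). Forcing matches the repeated root (resonance), so try y_p = Ax² e^(6x).
Substitute and solve for A: 2A = 1, so A = 1/2.
General solution: y = (C₁ + C₂x + (1/2)x²)e^(6x).


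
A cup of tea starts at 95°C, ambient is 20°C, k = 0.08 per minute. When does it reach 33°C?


From T(t) = T_a + (T₀ - T_a)e^(-kt), set T(t) = 33:
(33 - 20) / (95 - 20) = e^(-0.08t), so t = -ln(0.173)/0.08 ≈ 21.9 minutes.


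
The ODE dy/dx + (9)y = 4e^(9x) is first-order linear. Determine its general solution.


P(x) = 9 ⇒ μ = e^(9x).
(μ y)' = 4e^(18x) ⇒ μ y = (4/18)e^(18x) + C.
Divide by μ: y = (2/9)e^(9x) + Ce^(-9x).


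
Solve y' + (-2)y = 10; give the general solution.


P(x) = -2 ⇒ μ = e^(-2x).
(μ y)' = 10e^(-2x) ⇒ μ y = -5e^(-2x) + C.
Divide by μ: y = -5 + Ce^(2x).


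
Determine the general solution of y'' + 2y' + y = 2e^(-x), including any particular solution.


Characteristic polynomial (r + 1)² = 0; repeated root r = -1.
y_h = (C₁ + C₂x)e^(-x). Forcing matches the repeated root (resonance), so try y_p = Ax² e^(-x).
Substitute and solve for A: 2A = 2, so A = 1.
General solution: y = (C₁ + C₂x + x²)e^(-x).


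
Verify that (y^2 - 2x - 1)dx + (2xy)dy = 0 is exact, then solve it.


Check exactness: ∂M/∂y = 2y and ∂N/∂x = 2y; equal, so the equation is exact.
Integrate M with respect to x (treating y as constant): ∫M dx = xy^2 - x^2 - x + h(y).
Differentiate w.r.t. y and set equal to N: all terms match, so h'(y) = 0 and h is a constant absorbed into C.
General solution: xy^2 - x^2 - x = C.


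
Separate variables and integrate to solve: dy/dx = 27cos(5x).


g(y) = 1, so integrate directly: y = ∫ 27cos(5x) dx = (27/5)sin(5x) + C.


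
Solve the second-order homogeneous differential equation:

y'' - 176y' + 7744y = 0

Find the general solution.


Characteristic equation: r² - 176r + 7744 = 0, i.e. (r - 88)² = 0.
Repeated root r = 88; include an x factor for the second linearly independent solution.
General solution: y = (C₁ + C₂x)e^(88x).


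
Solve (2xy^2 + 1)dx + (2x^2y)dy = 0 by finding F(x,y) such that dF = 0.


Check exactness: ∂M/∂y = 4xy and ∂N/∂x = 4xy; equal, so the equation is exact.
Integrate M with respect to x (treating y as constant): ∫M dx = x^2y^2 + x + h(y).
Differentiate w.r.t. y and set equal to N: all terms match, so h'(y) = 0 and h is a constant absorbed into C.
General solution: x^2y^2 + x = C.


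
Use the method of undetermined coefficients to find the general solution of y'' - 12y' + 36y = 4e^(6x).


Characteristic polynomial (r - 6)² = 0; repeated root r = 6.
y_h = (C₁ + C₂x)e^(6x). Forcing matches the repeated root (resonance), so try y_p = Ax² e^(6x).
Substitute and solve for A: 2A = 4, so A = 2.
General solution: y = (C₁ + C₂x + 2x²)e^(6x).


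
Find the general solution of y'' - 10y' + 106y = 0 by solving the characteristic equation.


Characteristic equation: r² - 10r + 106 = 0.
Discriminant is negative; roots r = 5 ± 9i (complex conjugate pair).
General solution uses e^(α x)(C₁ cos(β x) + C₂ sin(β x)): y = e^(5x)(C₁cos(9x) + C₂sin(9x)).


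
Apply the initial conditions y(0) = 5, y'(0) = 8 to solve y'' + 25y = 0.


Characteristic roots of r² + 25 = 0 are ±5i, so y = C₁cos(5x) + C₂sin(5x).
Apply y(0) = 5: C₁ = 5. Differentiate and apply y'(0) = 8: 5·C₂ = 8, so C₂ = 8/5.
Particular solution: y = 5cos(5x) + (8/5)sin(5x).


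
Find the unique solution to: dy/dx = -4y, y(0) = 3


General solution of y' = -4y is y = Ce^(-4x).
Apply y(0) = 3: C = 3.
Particular solution: y = 3e^(-4x).


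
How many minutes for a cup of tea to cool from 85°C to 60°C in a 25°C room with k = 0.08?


From T(t) = T_a + (T₀ - T_a)e^(-kt), set T(t) = 60:
(60 - 25) / (85 - 25) = e^(-0.08t), so t = -ln(0.583)/0.08 ≈ 6.7 minutes.


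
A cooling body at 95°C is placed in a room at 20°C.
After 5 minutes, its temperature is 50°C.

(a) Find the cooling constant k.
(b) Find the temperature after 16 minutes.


Newton's law: T(t) = T_a + (T₀ - T_a)e^(-kt).
(a) Use T(5) = 50: (50 - 20)/(95 - 20) = e^(-k·5), so k = -ln(0.400)/5 ≈ 0.1833.
(b) Apply k to t = 16: T(16) = 20 + (75)e^(-2.932) ≈ 24.0°C.


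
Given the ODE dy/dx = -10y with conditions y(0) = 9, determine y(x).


General solution of y' = -10y is y = Ce^(-10x).
Apply y(0) = 9: C = 9.
Particular solution: y = 9e^(-10x).


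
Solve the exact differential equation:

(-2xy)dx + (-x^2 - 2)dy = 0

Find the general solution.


Check exactness: ∂M/∂y = -2x and ∂N/∂x = -2x; equal, so the equation is exact.
Integrate M with respect to x (treating y as constant): ∫M dx = -x^2y + h(y).
Differentiate w.r.t. y and set equal to N: the x-dependent terms already match, leaving h'(y) = -2. Integrate: h(y) = -2y.
So F(x,y) = -x^2y - 2y.
General solution: -x^2y - 2y = C.


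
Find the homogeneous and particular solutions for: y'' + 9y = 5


Homogeneous part: r² + 9 = 0 ⇒ r = ±3i, so y_h = C₁cos(3x) + C₂sin(3x).
Try constant y_p = A; plug in: 9A = 5 ⇒ A = 5/9.
General solution: y = C₁cos(3x) + C₂sin(3x) + 5/9.


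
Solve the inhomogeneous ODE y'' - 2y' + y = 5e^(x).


Characteristic polynomial (r - 1)² = 0; repeated root r = 1.
y_h = (C₁ + C₂x)e^(x). Forcing matches the repeated root (resonance), so try y_p = Ax² e^(x).
Substitute and solve for A: 2A = 5, so A = 5/2.
General solution: y = (C₁ + C₂x + (5/2)x²)e^(x).


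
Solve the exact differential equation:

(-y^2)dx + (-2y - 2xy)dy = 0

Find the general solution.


Check exactness: ∂M/∂y = -2y and ∂N/∂x = -2y; equal, so the equation is exact.
Integrate M with respect to x (treating y as constant): ∫M dx = -xy^2 + h(y).
Differentiate w.r.t. y and set equal to N: the x-dependent terms already match, leaving h'(y) = -2y. Integrate: h(y) = -y^2.
So F(x,y) = -y^2 - xy^2.
General solution: -y^2 - xy^2 = C.


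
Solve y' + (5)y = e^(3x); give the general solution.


P(x) = 5 ⇒ μ = e^(5x).
(μ y)' = e^(8x) ⇒ μ y = e^(8x)/8 + C.
Divide by μ: y = (1/8)e^(3x) + Ce^(-5x).


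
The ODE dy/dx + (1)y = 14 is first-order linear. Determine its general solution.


P(x) = 1, Q(x) = 14; integrating factor μ = e^(x).
(μ y)' = 14e^(x) ⇒ μ y = 14e^(x) + C.
Divide by μ: y = 14 + Ce^(-x).


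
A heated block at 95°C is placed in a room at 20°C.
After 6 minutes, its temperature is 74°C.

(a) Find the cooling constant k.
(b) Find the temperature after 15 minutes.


Newton's law: T(t) = T_a + (T₀ - T_a)e^(-kt).
(a) Use T(6) = 74: (74 - 20)/(95 - 20) = e^(-k·6), so k = -ln(0.720)/6 ≈ 0.0548.
(b) Apply k to t = 15: T(15) = 20 + (75)e^(-0.821) ≈ 53.0°C.


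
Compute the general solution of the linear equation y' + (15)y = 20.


P(x) = 15, Q(x) = 20; integrating factor μ = e^(15x).
(μ y)' = 20e^(15x) ⇒ μ y = (4/3)e^(15x) + C.
Divide by μ: y = 4/3 + Ce^(-15x).


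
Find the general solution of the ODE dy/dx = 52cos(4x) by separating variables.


g(y) = 1, so integrate directly: y = ∫ 52cos(4x) dx = 13sin(4x) + C.


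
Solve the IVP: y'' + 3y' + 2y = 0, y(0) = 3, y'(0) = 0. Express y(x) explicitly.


Characteristic roots of r² + 3r + 2 = 0 are -1, -2.
General solution y = c₁ e^(-x) + c₂ e^(-2x).
Apply y(0) = 3: c₁ + c₂ = 3. Apply y'(0) = 0: -1 c₁ - 2 c₂ = 0.
Solve: c₁ = 6, c₂ = -3.
Particular solution: y = 6e^(-x) - 3e^(-2x).


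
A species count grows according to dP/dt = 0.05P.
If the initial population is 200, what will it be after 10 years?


The ODE dP/dt = 0.05P has solution P(t) = P(0)e^(0.05t).
Substitute P(0) = 200 and t = 10: P(10) = 200 e^(0.50) ≈ 330.


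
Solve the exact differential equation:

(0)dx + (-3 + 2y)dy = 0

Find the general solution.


Check exactness: ∂M/∂y = 0 and ∂N/∂x = 0; equal, so the equation is exact.
Integrate M with respect to x (treating y as constant): ∫M dx = 0 + h(y).
Differentiate w.r.t. y and set equal to N: the x-dependent terms already match, leaving h'(y) = -3 + 2y. Integrate: h(y) = -3y + y^2.
So F(x,y) = -3y + y^2.
General solution: -3y + y^2 = C.


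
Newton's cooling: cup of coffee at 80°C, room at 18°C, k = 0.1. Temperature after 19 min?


Newton's law: dT/dt = -k(T - T_a) has solution T(t) = T_a + (T₀ - T_a)e^(-kt).
Plug in T_a = 18, T₀ = 80, k = 0.1, t = 19: T(19) = 18 + (62)e^(-1.90) ≈ 27.3°C.


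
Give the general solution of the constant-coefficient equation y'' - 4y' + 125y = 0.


Characteristic equation: r² - 4r + 125 = 0.
Discriminant is negative; roots r = 2 ± 11i (complex conjugate pair).
General solution uses e^(α x)(C₁ cos(β x) + C₂ sin(β x)): y = e^(2x)(C₁cos(11x) + C₂sin(11x)).


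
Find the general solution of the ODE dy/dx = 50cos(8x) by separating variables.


g(y) = 1, so integrate directly: y = ∫ 50cos(8x) dx = (25/4)sin(8x) + C.


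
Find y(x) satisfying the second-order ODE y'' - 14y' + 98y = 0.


Characteristic equation: r² - 14r + 98 = 0.
Discriminant is negative; roots r = 7 ± 7i (complex conjugate pair).
General solution uses e^(α x)(C₁ cos(β x) + C₂ sin(β x)): y = e^(7x)(C₁cos(7x) + C₂sin(7x)).


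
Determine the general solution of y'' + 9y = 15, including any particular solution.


Homogeneous part: r² + 9 = 0 ⇒ r = ±3i, so y_h = C₁cos(3x) + C₂sin(3x).
Try constant y_p = A; plug in: 9A = 15 ⇒ A = 5/3.
General solution: y = C₁cos(3x) + C₂sin(3x) + 5/3.


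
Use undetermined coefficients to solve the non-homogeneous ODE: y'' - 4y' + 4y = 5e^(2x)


Characteristic polynomial (r - 2)² = 0; repeated root r = 2.
y_h = (C₁ + C₂x)e^(2x). Forcing matches the repeated root (resonance), so try y_p = Ax² e^(2x).
Substitute and solve for A: 2A = 5, so A = 5/2.
General solution: y = (C₁ + C₂x + (5/2)x²)e^(2x).


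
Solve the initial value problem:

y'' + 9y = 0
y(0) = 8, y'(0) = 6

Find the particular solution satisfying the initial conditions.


Characteristic roots of r² + 9 = 0 are ±3i, so y = C₁cos(3x) + C₂sin(3x).
Apply y(0) = 8: C₁ = 8. Differentiate and apply y'(0) = 6: 3·C₂ = 6, so C₂ = 2.
Particular solution: y = 8cos(3x) + 2sin(3x).


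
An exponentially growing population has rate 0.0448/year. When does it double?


Exponential growth: P(t) = P₀ e^(0.0448t). Set P(t)/P₀ = 2: e^(0.0448t) = 2.
Solve: t = ln(2)/0.0448 ≈ 15.47 years.


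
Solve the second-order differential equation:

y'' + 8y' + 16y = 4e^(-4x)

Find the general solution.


Characteristic polynomial (r + 4)² = 0; repeated root r = -4.
y_h = (C₁ + C₂x)e^(-4x). Forcing matches the repeated root (resonance), so try y_p = Ax² e^(-4x).
Substitute and solve for A: 2A = 4, so A = 2.
General solution: y = (C₁ + C₂x + 2x²)e^(-4x).


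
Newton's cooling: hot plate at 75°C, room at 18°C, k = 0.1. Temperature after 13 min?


Newton's law: dT/dt = -k(T - T_a) has solution T(t) = T_a + (T₀ - T_a)e^(-kt).
Plug in T_a = 18, T₀ = 75, k = 0.1, t = 13: T(13) = 18 + (57)e^(-1.30) ≈ 33.5°C.


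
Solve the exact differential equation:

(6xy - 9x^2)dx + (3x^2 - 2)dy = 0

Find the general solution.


Check exactness: ∂M/∂y = 6x and ∂N/∂x = 6x; equal, so the equation is exact.
Integrate M with respect to x (treating y as constant): ∫M dx = 3x^2y - 3x^3 + h(y).
Differentiate w.r.t. y and set equal to N: the x-dependent terms already match, leaving h'(y) = -2. Integrate: h(y) = -2y.
So F(x,y) = 3x^2y - 3x^3 - 2y.
General solution: 3x^2y - 3x^3 - 2y = C.


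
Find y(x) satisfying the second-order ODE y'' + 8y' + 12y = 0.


Characteristic equation: r² + 8r + 12 = 0.
Factor: (r + 2)(r + 6) = 0 ⇒ r = -2, -6 (distinct real).
General solution: y = C₁e^(-2x) + C₂e^(-6x).


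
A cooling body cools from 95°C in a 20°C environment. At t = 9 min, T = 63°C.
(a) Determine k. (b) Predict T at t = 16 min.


Newton's law: T(t) = T_a + (T₀ - T_a)e^(-kt).
(a) Use T(9) = 63: (63 - 20)/(95 - 20) = e^(-k·9), so k = -ln(0.573)/9 ≈ 0.0618.
(b) Apply k to t = 16: T(16) = 20 + (75)e^(-0.989) ≈ 47.9°C.


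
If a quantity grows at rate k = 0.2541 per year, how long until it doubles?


Exponential growth: P(t) = P₀ e^(0.2541t). Set P(t)/P₀ = 2: e^(0.2541t) = 2.
Solve: t = ln(2)/0.2541 ≈ 2.73 years.


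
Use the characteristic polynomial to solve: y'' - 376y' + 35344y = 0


Characteristic equation: r² - 376r + 35344 = 0, i.e. (r - 188)² = 0.
Repeated root r = 188; include an x factor for the second linearly independent solution.
General solution: y = (C₁ + C₂x)e^(188x).


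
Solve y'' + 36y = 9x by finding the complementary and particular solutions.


Homogeneous: r² + 36 = 0 ⇒ r = ±6i, y_h = C₁cos(6x) + C₂sin(6x).
Polynomial forcing; try y_p = Ax + B. Then y_p'' + 36 y_p = 36(Ax + B) = 9x, so B = 0 and A = 1/4.
General solution: y = C₁cos(6x) + C₂sin(6x) + (1/4)x.


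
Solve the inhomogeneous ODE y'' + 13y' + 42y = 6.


Characteristic roots of r² + 13r + 42 = 0 are -7, -6.
y_h = C₁e^(-7x) + C₂e^(-6x).
Constant forcing; try y_p = A. Then 42A = 6 ⇒ A = 1/7.
General solution: y = C₁e^(-7x) + C₂e^(-6x) + 1/7.


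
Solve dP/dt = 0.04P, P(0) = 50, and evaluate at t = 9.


The ODE dP/dt = 0.04P has solution P(t) = P(0)e^(0.04t).
Substitute P(0) = 50 and t = 9: P(9) = 50 e^(0.36) ≈ 72.


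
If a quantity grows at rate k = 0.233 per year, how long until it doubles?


Exponential growth: P(t) = P₀ e^(0.233t). Set P(t)/P₀ = 2: e^(0.233t) = 2.
Solve: t = ln(2)/0.233 ≈ 2.97 years.


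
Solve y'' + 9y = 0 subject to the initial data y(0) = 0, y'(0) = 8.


Characteristic roots of r² + 9 = 0 are ±3i, so y = C₁cos(3x) + C₂sin(3x).
Apply y(0) = 0: C₁ = 0. Differentiate and apply y'(0) = 8: 3·C₂ = 8, so C₂ = 8/3.
Particular solution: y = (8/3)sin(3x).


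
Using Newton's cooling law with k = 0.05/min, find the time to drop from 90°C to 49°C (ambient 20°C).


From T(t) = T_a + (T₀ - T_a)e^(-kt), set T(t) = 49:
(49 - 20) / (90 - 20) = e^(-0.05t), so t = -ln(0.414)/0.05 ≈ 17.6 minutes.


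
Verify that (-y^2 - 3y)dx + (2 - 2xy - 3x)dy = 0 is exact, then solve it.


Check exactness: ∂M/∂y = -2y - 3 and ∂N/∂x = -2y - 3; equal, so the equation is exact.
Integrate M with respect to x (treating y as constant): ∫M dx = -xy^2 - 3xy + h(y).
Differentiate w.r.t. y and set equal to N: the x-dependent terms already match, leaving h'(y) = 2. Integrate: h(y) = 2y.
So F(x,y) = 2y - xy^2 - 3xy.
General solution: 2y - xy^2 - 3xy = C.


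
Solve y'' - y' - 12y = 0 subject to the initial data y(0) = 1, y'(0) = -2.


Characteristic roots of r² - r - 12 = 0 are -3, 4.
General solution y = c₁ e^(-3x) + c₂ e^(4x).
Apply y(0) = 1: c₁ + c₂ = 1. Apply y'(0) = -2: -3 c₁ + 4 c₂ = -2.
Solve: c₁ = 6/7, c₂ = 1/7.
Particular solution: y = (6/7)e^(-3x) + (1/7)e^(4x).


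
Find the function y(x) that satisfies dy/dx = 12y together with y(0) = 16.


General solution of y' = 12y is y = Ce^(12x).
Apply y(0) = 16: C = 16.
Particular solution: y = 16e^(12x).


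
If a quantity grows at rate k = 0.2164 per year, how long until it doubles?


Exponential growth: P(t) = P₀ e^(0.2164t). Set P(t)/P₀ = 2: e^(0.2164t) = 2.
Solve: t = ln(2)/0.2164 ≈ 3.20 years.


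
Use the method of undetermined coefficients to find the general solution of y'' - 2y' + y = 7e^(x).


Characteristic polynomial (r - 1)² = 0; repeated root r = 1.
y_h = (C₁ + C₂x)e^(x). Forcing matches the repeated root (resonance), so try y_p = Ax² e^(x).
Substitute and solve for A: 2A = 7, so A = 7/2.
General solution: y = (C₁ + C₂x + (7/2)x²)e^(x).


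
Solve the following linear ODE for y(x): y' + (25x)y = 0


P(x) = 25x ⇒ μ = e^((25/2)x²).
Q(x) = 0 so μ y is constant: y = Ce^(-(25/2)x²).


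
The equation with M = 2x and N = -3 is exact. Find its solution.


Check exactness: ∂M/∂y = 0 and ∂N/∂x = 0; equal, so the equation is exact.
Integrate M with respect to x (treating y as constant): ∫M dx = x^2 + h(y).
Differentiate w.r.t. y and set equal to N: the x-dependent terms already match, leaving h'(y) = -3. Integrate: h(y) = -3y.
So F(x,y) = x^2 - 3y.
General solution: x^2 - 3y = C.


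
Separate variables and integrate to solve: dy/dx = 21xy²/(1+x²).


Separate: dy/y² = 21x/(1+x²) dx.
Integrate LHS: ∫ dy/y² = -1/y.
Integrate RHS via u = 1+x²: (21/2)ln(1+x²) + C.
Result: -1/y = (21/2)ln(1+x²) + C.


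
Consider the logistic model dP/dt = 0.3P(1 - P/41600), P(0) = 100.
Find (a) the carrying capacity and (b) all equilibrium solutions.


Logistic ODE dP/dt = 0.3P(1 - P/41600) has equilibria where dP/dt = 0, i.e. P = 0 or P = 41600.
The coefficient (1 - P/K) = 0 when P = K, identifying K = 41600 as the carrying capacity.
(a) K = 41600; (b) equilibria P = 0 and P = 41600.


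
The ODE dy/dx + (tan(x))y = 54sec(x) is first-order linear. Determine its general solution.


P(x) = tan(x) ⇒ μ = e^(∫tan(x)dx) = sec(x).
(sec(x) y)' = 54sec²(x) ⇒ sec(x) y = 54tan(x) + C.
Multiply by cos(x): y = 54sin(x) + C·cos(x).


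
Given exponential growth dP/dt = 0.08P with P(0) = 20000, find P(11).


The ODE dP/dt = 0.08P has solution P(t) = P(0)e^(0.08t).
Substitute P(0) = 20000 and t = 11: P(11) = 20000 e^(0.88) ≈ 48218.


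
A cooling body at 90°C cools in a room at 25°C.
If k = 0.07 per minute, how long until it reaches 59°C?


From T(t) = T_a + (T₀ - T_a)e^(-kt), set T(t) = 59:
(59 - 25) / (90 - 25) = e^(-0.07t), so t = -ln(0.523)/0.07 ≈ 9.3 minutes.


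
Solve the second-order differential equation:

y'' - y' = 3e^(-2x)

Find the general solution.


Characteristic roots of r² - r = 0 are 1, 0.
y_h = C₁e^(x) + C₂.
Forcing exponent -2 is not a characteristic root; try y_p = Ae^(-2x).
Substitute: A·(4 + (-1)·-2 + (0)) = A·6 = 3, so A = 1/2.
General solution: y = C₁e^(x) + C₂ + (1/2)e^(-2x).


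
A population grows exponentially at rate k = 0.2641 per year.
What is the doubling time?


Exponential growth: P(t) = P₀ e^(0.2641t). Set P(t)/P₀ = 2: e^(0.2641t) = 2.
Solve: t = ln(2)/0.2641 ≈ 2.62 years.


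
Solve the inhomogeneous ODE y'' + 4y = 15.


Homogeneous part: r² + 4 = 0 ⇒ r = ±2i, so y_h = C₁cos(2x) + C₂sin(2x).
Try constant y_p = A; plug in: 4A = 15 ⇒ A = 15/4.
General solution: y = C₁cos(2x) + C₂sin(2x) + 15/4.


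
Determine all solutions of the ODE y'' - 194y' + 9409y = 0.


Characteristic equation: r² - 194r + 9409 = 0, i.e. (r - 97)² = 0.
Repeated root r = 97; include an x factor for the second linearly independent solution.
General solution: y = (C₁ + C₂x)e^(97x).


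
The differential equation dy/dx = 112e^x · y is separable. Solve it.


Separate variables: dy/y = 112e^x dx.
Integrate: ln|y| = 112e^x + C₀.
Exponentiate: y = Ce^(112e^x).


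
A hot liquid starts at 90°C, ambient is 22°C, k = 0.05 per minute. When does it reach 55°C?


From T(t) = T_a + (T₀ - T_a)e^(-kt), set T(t) = 55:
(55 - 22) / (90 - 22) = e^(-0.05t), so t = -ln(0.485)/0.05 ≈ 14.5 minutes.


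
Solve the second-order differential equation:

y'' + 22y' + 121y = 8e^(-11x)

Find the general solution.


Characteristic polynomial (r + 11)² = 0; repeated root r = -11.
y_h = (C₁ + C₂x)e^(-11x). Forcing matches the repeated root (resonance), so try y_p = Ax² e^(-11x).
Substitute and solve for A: 2A = 8, so A = 4.
General solution: y = (C₁ + C₂x + 4x²)e^(-11x).


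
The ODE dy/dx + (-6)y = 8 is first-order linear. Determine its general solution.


P(x) = -6 ⇒ μ = e^(-6x).
(μ y)' = 8e^(-6x) ⇒ μ y = -(4/3)e^(-6x) + C.
Divide by μ: y = -4/3 + Ce^(6x).


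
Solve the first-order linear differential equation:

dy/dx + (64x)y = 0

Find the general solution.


P(x) = 64x ⇒ μ = e^(32x²).
Q(x) = 0 so μ y is constant: y = Ce^(-32x²).


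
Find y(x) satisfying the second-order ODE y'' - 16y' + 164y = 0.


Characteristic equation: r² - 16r + 164 = 0.
Discriminant is negative; roots r = 8 ± 10i (complex conjugate pair).
General solution uses e^(α x)(C₁ cos(β x) + C₂ sin(β x)): y = e^(8x)(C₁cos(10x) + C₂sin(10x)).


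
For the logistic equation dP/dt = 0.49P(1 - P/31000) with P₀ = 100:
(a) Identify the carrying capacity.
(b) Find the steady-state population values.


Logistic ODE dP/dt = 0.49P(1 - P/31000) has equilibria where dP/dt = 0, i.e. P = 0 or P = 31000.
The coefficient (1 - P/K) = 0 when P = K, identifying K = 31000 as the carrying capacity.
(a) K = 31000; (b) equilibria P = 0 and P = 31000.


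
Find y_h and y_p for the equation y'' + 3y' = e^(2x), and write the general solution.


Characteristic roots of r² + 3r = 0 are -3, 0.
y_h = C₁e^(-3x) + C₂.
Forcing exponent 2 is not a characteristic root; try y_p = Ae^(2x).
Substitute: A·(4 + (3)·2 + (0)) = A·10 = 1, so A = 1/10.
General solution: y = C₁e^(-3x) + C₂ + (1/10)e^(2x).


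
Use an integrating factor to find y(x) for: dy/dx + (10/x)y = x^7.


P(x) = 10/x ⇒ μ = x^10.
(x^10 y)' = x^17 ⇒ x^10 y = x^18/(18) + C.
Solve for y: y = (1/18)x^8 + C/x^10.


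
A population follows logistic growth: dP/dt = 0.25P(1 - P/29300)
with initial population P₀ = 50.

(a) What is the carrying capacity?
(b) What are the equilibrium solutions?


Logistic ODE dP/dt = 0.25P(1 - P/29300) has equilibria where dP/dt = 0, i.e. P = 0 or P = 29300.
The coefficient (1 - P/K) = 0 when P = K, identifying K = 29300 as the carrying capacity.
(a) K = 29300; (b) equilibria P = 0 and P = 29300.


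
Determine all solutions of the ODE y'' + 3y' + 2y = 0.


Characteristic equation: r² + 3r + 2 = 0.
Factor: (r + 2)(r + 1) = 0 ⇒ r = -2, -1 (distinct real).
General solution: y = C₁e^(-2x) + C₂e^(-x).


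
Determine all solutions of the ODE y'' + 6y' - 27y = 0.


Characteristic equation: r² + 6r - 27 = 0.
Factor: (r - 3)(r + 9) = 0 ⇒ r = 3, -9 (distinct real).
General solution: y = C₁e^(3x) + C₂e^(-9x).


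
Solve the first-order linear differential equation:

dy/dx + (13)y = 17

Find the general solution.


P(x) = 13, Q(x) = 17; integrating factor μ = e^(13x).
(μ y)' = 17e^(13x) ⇒ μ y = (17/13)e^(13x) + C.
Divide by μ: y = 17/13 + Ce^(-13x).


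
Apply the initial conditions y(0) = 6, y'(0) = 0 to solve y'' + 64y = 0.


Characteristic roots of r² + 64 = 0 are ±8i, so y = C₁cos(8x) + C₂sin(8x).
Apply y(0) = 6: C₁ = 6. Differentiate and apply y'(0) = 0: 8·C₂ = 0, so C₂ = 0.
Particular solution: y = 6cos(8x).


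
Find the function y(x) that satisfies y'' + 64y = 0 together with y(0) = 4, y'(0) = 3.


Characteristic roots of r² + 64 = 0 are ±8i, so y = C₁cos(8x) + C₂sin(8x).
Apply y(0) = 4: C₁ = 4. Differentiate and apply y'(0) = 3: 8·C₂ = 3, so C₂ = 3/8.
Particular solution: y = 4cos(8x) + (3/8)sin(8x).


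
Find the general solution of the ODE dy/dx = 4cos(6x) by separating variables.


g(y) = 1, so integrate directly: y = ∫ 4cos(6x) dx = (2/3)sin(6x) + C.


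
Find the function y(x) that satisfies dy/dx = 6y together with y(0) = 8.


General solution of y' = 6y is y = Ce^(6x).
Apply y(0) = 8: C = 8.
Particular solution: y = 8e^(6x).


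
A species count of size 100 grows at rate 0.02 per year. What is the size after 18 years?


The ODE dP/dt = 0.02P has solution P(t) = P(0)e^(0.02t).
Substitute P(0) = 100 and t = 18: P(18) = 100 e^(0.36) ≈ 143.


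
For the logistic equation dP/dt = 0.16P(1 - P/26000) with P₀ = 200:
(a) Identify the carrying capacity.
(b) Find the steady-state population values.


Logistic ODE dP/dt = 0.16P(1 - P/26000) has equilibria where dP/dt = 0, i.e. P = 0 or P = 26000.
The coefficient (1 - P/K) = 0 when P = K, identifying K = 26000 as the carrying capacity.
(a) K = 26000; (b) equilibria P = 0 and P = 26000.


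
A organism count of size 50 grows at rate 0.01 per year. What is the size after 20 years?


The ODE dP/dt = 0.01P has solution P(t) = P(0)e^(0.01t).
Substitute P(0) = 50 and t = 20: P(20) = 50 e^(0.20) ≈ 61.


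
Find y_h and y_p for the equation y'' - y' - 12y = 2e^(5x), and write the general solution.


Characteristic roots of r² - r - 12 = 0 are -3, 4.
y_h = C₁e^(-3x) + C₂e^(4x).
Forcing exponent 5 is not a characteristic root; try y_p = Ae^(5x).
Substitute: A·(25 + (-1)·5 + (-12)) = A·8 = 2, so A = 1/4.
General solution: y = C₁e^(-3x) + C₂e^(4x) + (1/4)e^(5x).


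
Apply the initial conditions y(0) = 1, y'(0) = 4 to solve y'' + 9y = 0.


Characteristic roots of r² + 9 = 0 are ±3i, so y = C₁cos(3x) + C₂sin(3x).
Apply y(0) = 1: C₁ = 1. Differentiate and apply y'(0) = 4: 3·C₂ = 4, so C₂ = 4/3.
Particular solution: y = cos(3x) + (4/3)sin(3x).


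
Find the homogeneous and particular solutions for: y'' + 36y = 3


Homogeneous part: r² + 36 = 0 ⇒ r = ±6i, so y_h = C₁cos(6x) + C₂sin(6x).
Try constant y_p = A; plug in: 36A = 3 ⇒ A = 1/12.
General solution: y = C₁cos(6x) + C₂sin(6x) + 1/12.


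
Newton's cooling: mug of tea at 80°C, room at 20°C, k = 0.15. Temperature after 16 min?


Newton's law: dT/dt = -k(T - T_a) has solution T(t) = T_a + (T₀ - T_a)e^(-kt).
Plug in T_a = 20, T₀ = 80, k = 0.15, t = 16: T(16) = 20 + (60)e^(-2.40) ≈ 25.4°C.


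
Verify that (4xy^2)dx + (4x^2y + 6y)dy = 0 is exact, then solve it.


Check exactness: ∂M/∂y = 8xy and ∂N/∂x = 8xy; equal, so the equation is exact.
Integrate M with respect to x (treating y as constant): ∫M dx = 2x^2y^2 + h(y).
Differentiate w.r.t. y and set equal to N: the x-dependent terms already match, leaving h'(y) = 6y. Integrate: h(y) = 3y^2.
So F(x,y) = 2x^2y^2 + 3y^2.
General solution: 2x^2y^2 + 3y^2 = C.


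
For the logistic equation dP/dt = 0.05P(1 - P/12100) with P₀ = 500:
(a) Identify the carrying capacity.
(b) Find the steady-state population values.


Logistic ODE dP/dt = 0.05P(1 - P/12100) has equilibria where dP/dt = 0, i.e. P = 0 or P = 12100.
The coefficient (1 - P/K) = 0 when P = K, identifying K = 12100 as the carrying capacity.
(a) K = 12100; (b) equilibria P = 0 and P = 12100.


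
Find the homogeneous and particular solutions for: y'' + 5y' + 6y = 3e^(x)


Characteristic roots of r² + 5r + 6 = 0 are -2, -3.
y_h = C₁e^(-2x) + C₂e^(-3x).
Forcing exponent 1 is not a characteristic root; try y_p = Ae^(x).
Substitute: A·(1 + (5)·1 + (6)) = A·12 = 3, so A = 1/4.
General solution: y = C₁e^(-2x) + C₂e^(-3x) + (1/4)e^(x).


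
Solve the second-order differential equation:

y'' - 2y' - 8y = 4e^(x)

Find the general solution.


Characteristic roots of r² - 2r - 8 = 0 are -2, 4.
y_h = C₁e^(-2x) + C₂e^(4x).
Forcing exponent 1 is not a characteristic root; try y_p = Ae^(x).
Substitute: A·(1 + (-2)·1 + (-8)) = A·-9 = 4, so A = -4/9.
General solution: y = C₁e^(-2x) + C₂e^(4x) - (4/9)e^(x).


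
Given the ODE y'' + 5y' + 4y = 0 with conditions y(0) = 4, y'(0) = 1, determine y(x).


Characteristic roots of r² + 5r + 4 = 0 are -4, -1.
General solution y = c₁ e^(-4x) + c₂ e^(-x).
Apply y(0) = 4: c₁ + c₂ = 4. Apply y'(0) = 1: -4 c₁ - 1 c₂ = 1.
Solve: c₁ = -5/3, c₂ = 17/3.
Particular solution: y = -(5/3)e^(-4x) + (17/3)e^(-x).


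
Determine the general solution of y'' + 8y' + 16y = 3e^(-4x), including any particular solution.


Characteristic polynomial (r + 4)² = 0; repeated root r = -4.
y_h = (C₁ + C₂x)e^(-4x). Forcing matches the repeated root (resonance), so try y_p = Ax² e^(-4x).
Substitute and solve for A: 2A = 3, so A = 3/2.
General solution: y = (C₁ + C₂x + (3/2)x²)e^(-4x).


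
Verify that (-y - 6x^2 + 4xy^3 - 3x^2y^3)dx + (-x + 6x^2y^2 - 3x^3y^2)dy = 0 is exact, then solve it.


Check exactness: ∂M/∂y = -1 + 12xy^2 - 9x^2y^2 and ∂N/∂x = -1 + 12xy^2 - 9x^2y^2; equal, so the equation is exact.
Integrate M with respect to x (treating y as constant): ∫M dx = -xy - 2x^3 + 2x^2y^3 - x^3y^3 + h(y).
Differentiate w.r.t. y and set equal to N: all terms match, so h'(y) = 0 and h is a constant absorbed into C.
General solution: -xy - 2x^3 + 2x^2y^3 - x^3y^3 = C.


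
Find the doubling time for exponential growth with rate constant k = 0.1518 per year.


Exponential growth: P(t) = P₀ e^(0.1518t). Set P(t)/P₀ = 2: e^(0.1518t) = 2.
Solve: t = ln(2)/0.1518 ≈ 4.57 years.


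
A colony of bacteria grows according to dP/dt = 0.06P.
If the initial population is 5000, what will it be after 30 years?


The ODE dP/dt = 0.06P has solution P(t) = P(0)e^(0.06t).
Substitute P(0) = 5000 and t = 30: P(30) = 5000 e^(1.80) ≈ 30248.


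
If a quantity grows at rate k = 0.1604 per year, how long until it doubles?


Exponential growth: P(t) = P₀ e^(0.1604t). Set P(t)/P₀ = 2: e^(0.1604t) = 2.
Solve: t = ln(2)/0.1604 ≈ 4.32 years.


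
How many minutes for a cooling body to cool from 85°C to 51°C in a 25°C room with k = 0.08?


From T(t) = T_a + (T₀ - T_a)e^(-kt), set T(t) = 51:
(51 - 25) / (85 - 25) = e^(-0.08t), so t = -ln(0.433)/0.08 ≈ 10.5 minutes.


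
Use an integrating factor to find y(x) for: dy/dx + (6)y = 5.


P(x) = 6, Q(x) = 5; integrating factor μ = e^(6x).
(μ y)' = 5e^(6x) ⇒ μ y = (5/6)e^(6x) + C.
Divide by μ: y = 5/6 + Ce^(-6x).


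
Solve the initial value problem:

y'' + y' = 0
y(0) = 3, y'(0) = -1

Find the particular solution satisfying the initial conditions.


Characteristic roots of r² + r = 0 are 0, -1.
General solution y = c₁ + c₂ e^(-x).
Apply y(0) = 3: c₁ + c₂ = 3. Apply y'(0) = -1: 0 c₁ - 1 c₂ = -1.
Solve: c₁ = 2, c₂ = 1.
Particular solution: y = 2 + e^(-x).


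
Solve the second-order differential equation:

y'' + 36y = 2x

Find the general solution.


Homogeneous: r² + 36 = 0 ⇒ r = ±6i, y_h = C₁cos(6x) + C₂sin(6x).
Polynomial forcing; try y_p = Ax + B. Then y_p'' + 36 y_p = 36(Ax + B) = 2x, so B = 0 and A = 1/18.
General solution: y = C₁cos(6x) + C₂sin(6x) + (1/18)x.


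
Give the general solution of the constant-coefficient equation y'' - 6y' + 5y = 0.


Characteristic equation: r² - 6r + 5 = 0.
Factor: (r - 1)(r - 5) = 0 ⇒ r = 1, 5 (distinct real).
General solution: y = C₁e^(x) + C₂e^(5x).


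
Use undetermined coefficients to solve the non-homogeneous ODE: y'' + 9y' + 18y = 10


Characteristic roots of r² + 9r + 18 = 0 are -6, -3.
y_h = C₁e^(-6x) + C₂e^(-3x).
Constant forcing; try y_p = A. Then 18A = 10 ⇒ A = 5/9.
General solution: y = C₁e^(-6x) + C₂e^(-3x) + 5/9.


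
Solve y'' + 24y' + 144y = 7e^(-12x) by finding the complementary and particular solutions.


Characteristic polynomial (r + 12)² = 0; repeated root r = -12.
y_h = (C₁ + C₂x)e^(-12x). Forcing matches the repeated root (resonance), so try y_p = Ax² e^(-12x).
Substitute and solve for A: 2A = 7, so A = 7/2.
General solution: y = (C₁ + C₂x + (7/2)x²)e^(-12x).


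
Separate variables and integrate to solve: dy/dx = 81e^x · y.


Separate variables: dy/y = 81e^x dx.
Integrate: ln|y| = 81e^x + C₀.
Exponentiate: y = Ce^(81e^x).


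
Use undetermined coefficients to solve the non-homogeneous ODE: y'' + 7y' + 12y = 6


Characteristic roots of r² + 7r + 12 = 0 are -3, -4.
y_h = C₁e^(-3x) + C₂e^(-4x).
Constant forcing; try y_p = A. Then 12A = 6 ⇒ A = 1/2.
General solution: y = C₁e^(-3x) + C₂e^(-4x) + 1/2.


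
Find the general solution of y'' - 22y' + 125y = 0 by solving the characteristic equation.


Characteristic equation: r² - 22r + 125 = 0.
Discriminant is negative; roots r = 11 ± 2i (complex conjugate pair).
General solution uses e^(α x)(C₁ cos(β x) + C₂ sin(β x)): y = e^(11x)(C₁cos(2x) + C₂sin(2x)).


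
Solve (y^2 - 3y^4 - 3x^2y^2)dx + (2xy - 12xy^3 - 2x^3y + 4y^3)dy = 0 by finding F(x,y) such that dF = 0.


Check exactness: ∂M/∂y = 2y - 12y^3 - 6x^2y and ∂N/∂x = 2y - 12y^3 - 6x^2y; equal, so the equation is exact.
Integrate M with respect to x (treating y as constant): ∫M dx = xy^2 - 3xy^4 - x^3y^2 + h(y).
Differentiate w.r.t. y and set equal to N: the x-dependent terms already match, leaving h'(y) = 4y^3. Integrate: h(y) = y^4.
So F(x,y) = xy^2 - 3xy^4 - x^3y^2 + y^4.
General solution: xy^2 - 3xy^4 - x^3y^2 + y^4 = C.


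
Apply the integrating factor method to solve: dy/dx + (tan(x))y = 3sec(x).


P(x) = tan(x) ⇒ μ = e^(∫tan(x)dx) = sec(x).
(sec(x) y)' = 3sec²(x) ⇒ sec(x) y = 3tan(x) + C.
Multiply by cos(x): y = 3sin(x) + C·cos(x).


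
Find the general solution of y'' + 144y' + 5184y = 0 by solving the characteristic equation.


Characteristic equation: r² + 144r + 5184 = 0, i.e. (r + 72)² = 0.
Repeated root r = -72; include an x factor for the second linearly independent solution.
General solution: y = (C₁ + C₂x)e^(-72x).


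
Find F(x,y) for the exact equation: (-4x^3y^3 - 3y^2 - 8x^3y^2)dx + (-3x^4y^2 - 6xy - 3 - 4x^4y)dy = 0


Check exactness: ∂M/∂y = -12x^3y^2 - 6y - 16x^3y and ∂N/∂x = -12x^3y^2 - 6y - 16x^3y; equal, so the equation is exact.
Integrate M with respect to x (treating y as constant): ∫M dx = -x^4y^3 - 3xy^2 - 2x^4y^2 + h(y).
Differentiate w.r.t. y and set equal to N: the x-dependent terms already match, leaving h'(y) = -3. Integrate: h(y) = -3y.
So F(x,y) = -x^4y^3 - 3xy^2 - 3y - 2x^4y^2.
General solution: -x^4y^3 - 3xy^2 - 3y - 2x^4y^2 = C.


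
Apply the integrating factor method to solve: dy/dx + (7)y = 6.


P(x) = 7, Q(x) = 6; integrating factor μ = e^(7x).
(μ y)' = 6e^(7x) ⇒ μ y = (6/7)e^(7x) + C.
Divide by μ: y = 6/7 + Ce^(-7x).


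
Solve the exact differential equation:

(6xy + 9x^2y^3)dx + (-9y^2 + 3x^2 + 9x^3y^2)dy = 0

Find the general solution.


Check exactness: ∂M/∂y = 6x + 27x^2y^2 and ∂N/∂x = 6x + 27x^2y^2; equal, so the equation is exact.
Integrate M with respect to x (treating y as constant): ∫M dx = 3x^2y + 3x^3y^3 + h(y).
Differentiate w.r.t. y and set equal to N: the x-dependent terms already match, leaving h'(y) = -9y^2. Integrate: h(y) = -3y^3.
So F(x,y) = -3y^3 + 3x^2y + 3x^3y^3.
General solution: -3y^3 + 3x^2y + 3x^3y^3 = C.
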